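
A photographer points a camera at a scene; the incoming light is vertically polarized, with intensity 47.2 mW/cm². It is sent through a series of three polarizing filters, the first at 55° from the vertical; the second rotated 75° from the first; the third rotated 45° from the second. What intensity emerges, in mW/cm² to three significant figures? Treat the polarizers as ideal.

I₁ = 47.2 mW/cm² · cos²(55°) = 15.53 mW/cm².
I₂ = I₁ · cos²(75°) = 15.53 · 0.06699 = 1.04 mW/cm².
I₃ = I₂ · cos²(45°) = 1.04 · 0.5 = 0.5201 mW/cm².

I ≈ 0.520 mW/cm²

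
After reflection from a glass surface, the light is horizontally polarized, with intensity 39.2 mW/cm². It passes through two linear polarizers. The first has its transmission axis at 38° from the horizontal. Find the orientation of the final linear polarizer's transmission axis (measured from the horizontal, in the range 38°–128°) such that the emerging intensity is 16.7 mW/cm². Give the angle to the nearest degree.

I₁ = I₀ cos²(38° − 0°) = I₀ cos²(38°) = 0.621 I₀.
Target fraction: 16.7 / 39.2 mW/cm² = 0.426 of I₀.
Need I₂/I₀ = 0.426, so cos²(θ − 38°) = 0.426 / 0.621 = 0.6861.
θ − 38° = arccos(√0.6861) = 34.1°, giving θ ≈ 38 + 34.1 = 72.1°.

θ ≈ 72°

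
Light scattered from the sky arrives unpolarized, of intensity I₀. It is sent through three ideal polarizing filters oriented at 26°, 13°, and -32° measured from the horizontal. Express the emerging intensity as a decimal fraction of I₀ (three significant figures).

≈ 0.237 I₀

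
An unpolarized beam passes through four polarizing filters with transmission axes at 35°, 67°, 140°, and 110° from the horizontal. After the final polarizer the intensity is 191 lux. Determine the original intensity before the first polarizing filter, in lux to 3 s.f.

Unpolarized light through the first polarizer → I₁ = ½ I₀, now polarized at 35°.
I₂ = I₁ cos²(67° − 35°) = 0.5 I₀ · cos²(32°) = 0.3596 I₀.
I₃ = I₂ cos²(140° − 67°) = 0.3596 I₀ · cos²(73°) = 0.03074 I₀.
I₄ = I₃ cos²(110° − 140°) = 0.03074 I₀ · cos²(30°) = 0.02305 I₀.
So 191 lux = 0.02305 I₀, giving I₀ = 191/0.02305 = 8285 lux.

I₀ ≈ 8280 lux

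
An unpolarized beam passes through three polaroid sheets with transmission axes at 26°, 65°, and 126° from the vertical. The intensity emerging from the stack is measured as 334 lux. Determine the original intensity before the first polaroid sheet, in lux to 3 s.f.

Unpolarized light through the first polarizer → I₁ = ½ I₀, now polarized at 26°.
I₂ = I₁ cos²(65° − 26°) = 0.5 I₀ · cos²(39°) = 0.302 I₀.
I₃ = I₂ cos²(126° − 65°) = 0.302 I₀ · cos²(61°) = 0.07098 I₀.
So 334 lux = 0.07098 I₀, giving I₀ = 334/0.07098 = 4706 lux.

I₀ ≈ 4710 lux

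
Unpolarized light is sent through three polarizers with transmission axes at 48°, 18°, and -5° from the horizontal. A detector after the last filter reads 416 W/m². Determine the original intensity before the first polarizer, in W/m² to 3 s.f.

Unpolarized light through the first polarizer → I₁ = ½ I₀, now polarized at 48°.
I₂ = I₁ cos²(18° − 48°) = 0.5 I₀ · cos²(30°) = 0.375 I₀.
I₃ = I₂ cos²(-5° − 18°) = 0.375 I₀ · cos²(23°) = 0.3177 I₀.
So 416 W/m² = 0.3177 I₀, giving I₀ = 416/0.3177 = 1309 W/m².

I₀ ≈ 1310 W/m²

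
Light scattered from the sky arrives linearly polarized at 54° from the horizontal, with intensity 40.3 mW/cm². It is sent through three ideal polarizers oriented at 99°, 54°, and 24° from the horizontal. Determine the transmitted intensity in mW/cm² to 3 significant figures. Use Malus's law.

I ≈ 7.56 mW/cm²

By Malus's law, I₁ = 40.3 mW/cm² · cos²(45°) = 20.15 mW/cm².
I₂ = I₁ · cos²(45°) = 20.15 · 0.5 = 10.08 mW/cm².
I₃ = I₂ · cos²(30°) = 10.08 · 0.75 = 7.556 mW/cm².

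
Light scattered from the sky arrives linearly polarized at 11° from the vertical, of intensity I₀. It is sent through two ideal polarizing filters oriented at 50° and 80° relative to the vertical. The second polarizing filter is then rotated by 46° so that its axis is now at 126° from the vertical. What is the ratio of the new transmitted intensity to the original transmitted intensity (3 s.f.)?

I_new/I_old ≈ 0.0780

Before rotation:
By Malus's law, I₁ = I₀ cos²(50° − 11°) = I₀ cos²(39°) = 0.604 I₀.
I₂ = I₁ cos²(80° − 50°) = 0.604 I₀ · cos²(30°) = 0.453 I₀.
After rotation:
I₁ = I₀ cos²(50° − 11°) = I₀ cos²(39°) = 0.604 I₀.
I₂ = I₁ cos²(126° − 50°) = 0.604 I₀ · cos²(76°) = 0.03535 I₀.
Ratio = 0.03535 / 0.453 = 0.07803.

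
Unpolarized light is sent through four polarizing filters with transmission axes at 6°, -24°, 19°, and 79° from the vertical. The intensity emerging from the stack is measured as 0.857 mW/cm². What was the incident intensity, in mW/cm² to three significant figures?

I₀ ≈ 17.1 mW/cm²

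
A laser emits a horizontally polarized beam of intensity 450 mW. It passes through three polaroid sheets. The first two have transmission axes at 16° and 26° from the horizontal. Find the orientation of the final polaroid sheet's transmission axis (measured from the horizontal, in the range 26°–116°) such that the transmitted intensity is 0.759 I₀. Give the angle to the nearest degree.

θ ≈ 49°

I₁ = I₀ cos²(16° − 0°) = I₀ cos²(16°) = 0.924 I₀.
I₂ = I₁ cos²(26° − 16°) = 0.924 I₀ · cos²(10°) = 0.8962 I₀.
Need I₃/I₀ = 0.759, so cos²(θ − 26°) = 0.759 / 0.8962 = 0.8469.
θ − 26° = arccos(√0.8469) = 23.0°, giving θ ≈ 26 + 23.0 = 49.0°.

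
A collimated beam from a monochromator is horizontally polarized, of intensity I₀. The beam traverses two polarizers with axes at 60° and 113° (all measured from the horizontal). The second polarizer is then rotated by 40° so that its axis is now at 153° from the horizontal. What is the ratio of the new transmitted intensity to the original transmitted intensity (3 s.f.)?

Before rotation:
I₁ = I₀ cos²(60° − 0°) = I₀ cos²(60°) = 0.25 I₀.
I₂ = I₁ cos²(113° − 60°) = 0.25 I₀ · cos²(53°) = 0.09055 I₀.
After rotation:
I₁ = I₀ cos²(60° − 0°) = I₀ cos²(60°) = 0.25 I₀.
Angle between axes 1 and 2: 87°. I₂ = 0.25 I₀ · cos²(87°) = 0.0006848 I₀.
Ratio = 0.0006848 / 0.09055 = 0.007563.

I_new/I_old ≈ 0.00756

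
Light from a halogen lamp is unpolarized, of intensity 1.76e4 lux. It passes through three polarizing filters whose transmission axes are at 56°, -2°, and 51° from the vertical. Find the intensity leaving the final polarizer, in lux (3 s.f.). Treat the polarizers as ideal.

Unpolarized light through the first polarizer → I₁ = 1.76e4 lux/2 = 8800 lux, polarized at 56°.
I₂ = I₁ · cos²(58°) = 8800 · 0.2808 = 2471 lux.
I₃ = I₂ · cos²(53°) = 2471 · 0.3622 = 895 lux.

I ≈ 895 lux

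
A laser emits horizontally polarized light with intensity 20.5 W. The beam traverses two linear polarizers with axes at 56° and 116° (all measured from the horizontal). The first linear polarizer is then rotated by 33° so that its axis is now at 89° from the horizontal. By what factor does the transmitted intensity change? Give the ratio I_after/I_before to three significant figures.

I_new/I_old ≈ 0.00309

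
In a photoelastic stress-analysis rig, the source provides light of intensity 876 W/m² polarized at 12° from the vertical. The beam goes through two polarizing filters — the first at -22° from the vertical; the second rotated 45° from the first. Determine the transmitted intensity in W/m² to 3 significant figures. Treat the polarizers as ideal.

I ≈ 301 W/m²

By Malus's law, I₁ = 876 W/m² · cos²(34°) = 602.1 W/m².
I₂ = I₁ · cos²(45°) = 602.1 · 0.5 = 301 W/m².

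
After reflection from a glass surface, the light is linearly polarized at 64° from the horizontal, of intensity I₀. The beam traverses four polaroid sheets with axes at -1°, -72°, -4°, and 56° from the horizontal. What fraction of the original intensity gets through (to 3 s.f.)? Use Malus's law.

By Malus's law, I₁ = I₀ cos²(-1° − 64°) = I₀ cos²(65°) = 0.1786 I₀.
I₂ = I₁ cos²(-72° + 1°) = 0.1786 I₀ · cos²(71°) = 0.01893 I₀.
I₃ = I₂ cos²(-4° + 72°) = 0.01893 I₀ · cos²(68°) = 0.002657 I₀.
I₄ = I₃ cos²(56° + 4°) = 0.002657 I₀ · cos²(60°) = 0.0006642 I₀.
Transmitted fraction = 0.0006642.

≈ 0.000664 I₀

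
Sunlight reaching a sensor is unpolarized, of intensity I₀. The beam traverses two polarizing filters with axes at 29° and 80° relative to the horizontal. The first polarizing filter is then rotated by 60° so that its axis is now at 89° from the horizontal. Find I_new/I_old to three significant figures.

Before rotation:
Unpolarized light through the first polarizer → I₁ = ½ I₀, now polarized at 29°.
I₂ = I₁ cos²(80° − 29°) = 0.5 I₀ · cos²(51°) = 0.198 I₀.
After rotation:
Unpolarized light through the first polarizer → I₁ = ½ I₀, now polarized at 89°.
I₂ = I₁ cos²(80° − 89°) = 0.5 I₀ · cos²(9°) = 0.4878 I₀.
Ratio = 0.4878 / 0.198 = 2.463.

I_new/I_old ≈ 2.46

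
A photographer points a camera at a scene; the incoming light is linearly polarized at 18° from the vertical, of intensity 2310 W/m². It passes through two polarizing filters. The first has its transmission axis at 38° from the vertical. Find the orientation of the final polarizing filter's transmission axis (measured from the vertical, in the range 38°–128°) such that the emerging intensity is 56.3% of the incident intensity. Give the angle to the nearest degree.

θ ≈ 75°

I₁ = I₀ cos²(38° − 18°) = I₀ cos²(20°) = 0.883 I₀.
Need I₂/I₀ = 0.563, so cos²(θ − 38°) = 0.563 / 0.883 = 0.6376.
θ − 38° = arccos(√0.6376) = 37.0°, giving θ ≈ 38 + 37.0 = 75.0°.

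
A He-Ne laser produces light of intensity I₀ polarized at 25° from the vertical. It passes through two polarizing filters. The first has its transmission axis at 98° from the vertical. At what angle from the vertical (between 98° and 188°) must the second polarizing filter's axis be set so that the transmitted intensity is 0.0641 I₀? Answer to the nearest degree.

θ ≈ 128°

I₁ = I₀ cos²(98° − 25°) = I₀ cos²(73°) = 0.08548 I₀.
Need I₂/I₀ = 0.0641, so cos²(θ − 98°) = 0.0641 / 0.08548 = 0.7499.
θ − 98° = arccos(√0.7499) = 30.0°, giving θ ≈ 98 + 30.0 = 128.0°.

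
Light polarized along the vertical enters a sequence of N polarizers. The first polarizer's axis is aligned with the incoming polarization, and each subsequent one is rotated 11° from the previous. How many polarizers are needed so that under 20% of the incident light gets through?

N = 45

First polarizer is aligned with the polarization: full transmission.
Each further stage multiplies by cos²(11°) = 0.9636.
After N polarizers: T = 0.9636^(N−1). Require T < 0.20 ⇒ N−1 > ln(0.20)/ln(0.9636) = 43.40, so N−1 ≥ 44 and N = 45.
Check: N=45 gives T = 0.1956 < 0.20; N=44 gives T = 0.203.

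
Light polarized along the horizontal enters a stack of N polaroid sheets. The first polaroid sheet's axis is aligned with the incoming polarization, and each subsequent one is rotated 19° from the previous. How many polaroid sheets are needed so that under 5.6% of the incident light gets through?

N = 27

First polarizer is aligned with the polarization: full transmission.
Each further stage multiplies by cos²(19°) = 0.894.
After N polarizers: T = 0.894^(N−1). Require T < 0.056 ⇒ N−1 > ln(0.056)/ln(0.894) = 25.73, so N−1 ≥ 26 and N = 27.
Check: N=27 gives T = 0.05431 < 0.056; N=26 gives T = 0.06074.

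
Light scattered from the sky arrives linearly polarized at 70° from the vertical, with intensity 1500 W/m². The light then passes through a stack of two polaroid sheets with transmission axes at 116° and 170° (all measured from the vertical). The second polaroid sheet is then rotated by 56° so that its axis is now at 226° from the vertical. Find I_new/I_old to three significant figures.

Before rotation:
By Malus's law, I₁ = I₀ cos²(116° − 70°) = I₀ cos²(46°) = 0.4826 I₀.
I₂ = I₁ cos²(170° − 116°) = 0.4826 I₀ · cos²(54°) = 0.1667 I₀.
After rotation:
I₁ = I₀ cos²(116° − 70°) = I₀ cos²(46°) = 0.4826 I₀.
Angle between axes 1 and 2: 70°. I₂ = 0.4826 I₀ · cos²(70°) = 0.05645 I₀.
Ratio = 0.05645 / 0.1667 = 0.3386.

I_new/I_old ≈ 0.339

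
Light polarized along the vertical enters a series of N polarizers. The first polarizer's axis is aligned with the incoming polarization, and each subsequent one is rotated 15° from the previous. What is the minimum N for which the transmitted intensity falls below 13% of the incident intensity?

N = 31

First polarizer is aligned with the polarization: full transmission.
Each further stage multiplies by cos²(15°) = 0.933.
After N polarizers: T = 0.933^(N−1). Require T < 0.13 ⇒ N−1 > ln(0.13)/ln(0.933) = 29.42, so N−1 ≥ 30 and N = 31.
Check: N=31 gives T = 0.1249 < 0.13; N=30 gives T = 0.1339.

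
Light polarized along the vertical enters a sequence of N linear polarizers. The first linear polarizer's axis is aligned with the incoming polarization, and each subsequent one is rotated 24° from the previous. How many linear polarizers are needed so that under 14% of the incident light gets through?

N = 12

First polarizer is aligned with the polarization: full transmission.
Each further stage multiplies by cos²(24°) = 0.8346.
After N polarizers: T = 0.8346^(N−1). Require T < 0.14 ⇒ N−1 > ln(0.14)/ln(0.8346) = 10.87, so N−1 ≥ 11 and N = 12.
Check: N=12 gives T = 0.1368 < 0.14; N=11 gives T = 0.1639.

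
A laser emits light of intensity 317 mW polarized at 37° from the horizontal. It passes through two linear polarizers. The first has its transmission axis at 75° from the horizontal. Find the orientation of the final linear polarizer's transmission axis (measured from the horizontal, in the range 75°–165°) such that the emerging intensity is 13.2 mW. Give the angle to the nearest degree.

I₁ = I₀ cos²(75° − 37°) = I₀ cos²(38°) = 0.621 I₀.
Target fraction: 13.2 / 317 mW = 0.04164 of I₀.
Need I₂/I₀ = 0.04164, so cos²(θ − 75°) = 0.04164 / 0.621 = 0.06706.
θ − 75° = arccos(√0.06706) = 75.0°, giving θ ≈ 75 + 75.0 = 150.0°.

θ ≈ 150°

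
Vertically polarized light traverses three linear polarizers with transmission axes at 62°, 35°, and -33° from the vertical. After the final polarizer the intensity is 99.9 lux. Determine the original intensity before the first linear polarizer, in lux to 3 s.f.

By Malus's law, I₁ = I₀ cos²(62° − 0°) = I₀ cos²(62°) = 0.2204 I₀.
I₂ = I₁ cos²(35° − 62°) = 0.2204 I₀ · cos²(27°) = 0.175 I₀.
I₃ = I₂ cos²(-33° − 35°) = 0.175 I₀ · cos²(68°) = 0.02455 I₀.
So 99.9 lux = 0.02455 I₀, giving I₀ = 99.9/0.02455 = 4068 lux.

I₀ ≈ 4070 lux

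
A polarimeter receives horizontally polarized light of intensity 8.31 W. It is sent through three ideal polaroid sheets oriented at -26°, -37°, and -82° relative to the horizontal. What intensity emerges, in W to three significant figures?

I ≈ 3.23 W

I₁ = 8.31 W · cos²(26°) = 6.713 W.
I₂ = I₁ · cos²(11°) = 6.713 · 0.9636 = 6.469 W.
I₃ = I₂ · cos²(45°) = 6.469 · 0.5 = 3.234 W.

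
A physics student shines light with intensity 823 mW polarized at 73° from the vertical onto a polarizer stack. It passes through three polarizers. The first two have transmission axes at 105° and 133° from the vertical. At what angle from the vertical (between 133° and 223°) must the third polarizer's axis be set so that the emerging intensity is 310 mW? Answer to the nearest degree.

θ ≈ 168°

I₁ = I₀ cos²(105° − 73°) = I₀ cos²(32°) = 0.7192 I₀.
I₂ = I₁ cos²(133° − 105°) = 0.7192 I₀ · cos²(28°) = 0.5607 I₀.
Target fraction: 310 / 823 mW = 0.3767 of I₀.
Need I₃/I₀ = 0.3767, so cos²(θ − 133°) = 0.3767 / 0.5607 = 0.6718.
θ − 133° = arccos(√0.6718) = 35.0°, giving θ ≈ 133 + 35.0 = 168.0°.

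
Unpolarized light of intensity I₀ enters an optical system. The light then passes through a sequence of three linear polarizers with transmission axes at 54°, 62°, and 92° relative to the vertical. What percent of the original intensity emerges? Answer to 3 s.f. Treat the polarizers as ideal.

Unpolarized light through the first polarizer → I₁ = ½ I₀, now polarized at 54°.
I₂ = I₁ cos²(62° − 54°) = 0.5 I₀ · cos²(8°) = 0.4903 I₀.
I₃ = I₂ cos²(92° − 62°) = 0.4903 I₀ · cos²(30°) = 0.3677 I₀.
That is 36.77% of the incident intensity.

≈ 36.8%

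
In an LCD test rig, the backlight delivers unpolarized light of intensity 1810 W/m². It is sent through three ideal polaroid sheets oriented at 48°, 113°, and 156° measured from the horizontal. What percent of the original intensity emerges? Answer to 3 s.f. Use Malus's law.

≈ 4.78%

Unpolarized light through the first polarizer → I₁ = 1810 W/m²/2 = 905 W/m², polarized at 48°.
I₂ = I₁ · cos²(65°) = 905 · 0.1786 = 161.6 W/m².
I₃ = I₂ · cos²(43°) = 161.6 · 0.5349 = 86.46 W/m².
That is 4.777% of the incident intensity.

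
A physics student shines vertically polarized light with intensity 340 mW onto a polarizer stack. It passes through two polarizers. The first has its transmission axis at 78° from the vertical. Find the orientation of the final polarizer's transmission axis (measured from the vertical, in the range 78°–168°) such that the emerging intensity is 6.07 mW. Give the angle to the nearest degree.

θ ≈ 128°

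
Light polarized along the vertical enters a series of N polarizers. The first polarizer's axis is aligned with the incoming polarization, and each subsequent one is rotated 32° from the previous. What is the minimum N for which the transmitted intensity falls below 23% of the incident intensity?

N = 6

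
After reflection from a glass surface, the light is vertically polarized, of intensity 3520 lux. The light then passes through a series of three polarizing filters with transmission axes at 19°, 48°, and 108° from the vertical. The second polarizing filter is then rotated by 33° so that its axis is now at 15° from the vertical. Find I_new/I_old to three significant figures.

Before rotation:
By Malus's law, I₁ = I₀ cos²(19° − 0°) = I₀ cos²(19°) = 0.894 I₀.
I₂ = I₁ cos²(48° − 19°) = 0.894 I₀ · cos²(29°) = 0.6839 I₀.
I₃ = I₂ cos²(108° − 48°) = 0.6839 I₀ · cos²(60°) = 0.171 I₀.
After rotation:
I₁ = I₀ cos²(19° − 0°) = I₀ cos²(19°) = 0.894 I₀.
I₂ = I₁ cos²(15° − 19°) = 0.894 I₀ · cos²(4°) = 0.8897 I₀.
Angle between axes 2 and 3: 87°. I₃ = 0.8897 I₀ · cos²(87°) = 0.002437 I₀.
Ratio = 0.002437 / 0.171 = 0.01425.

I_new/I_old ≈ 0.0143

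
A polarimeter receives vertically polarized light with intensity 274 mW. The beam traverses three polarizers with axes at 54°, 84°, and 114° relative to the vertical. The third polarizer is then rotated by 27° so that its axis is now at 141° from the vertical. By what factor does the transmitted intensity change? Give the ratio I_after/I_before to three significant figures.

Before rotation:
By Malus's law, I₁ = I₀ cos²(54° − 0°) = I₀ cos²(54°) = 0.3455 I₀.
I₂ = I₁ cos²(84° − 54°) = 0.3455 I₀ · cos²(30°) = 0.2591 I₀.
I₃ = I₂ cos²(114° − 84°) = 0.2591 I₀ · cos²(30°) = 0.1943 I₀.
After rotation:
I₁ = I₀ cos²(54° − 0°) = I₀ cos²(54°) = 0.3455 I₀.
I₂ = I₁ cos²(84° − 54°) = 0.3455 I₀ · cos²(30°) = 0.2591 I₀.
I₃ = I₂ cos²(141° − 84°) = 0.2591 I₀ · cos²(57°) = 0.07686 I₀.
Ratio = 0.07686 / 0.1943 = 0.3955.

I_new/I_old ≈ 0.396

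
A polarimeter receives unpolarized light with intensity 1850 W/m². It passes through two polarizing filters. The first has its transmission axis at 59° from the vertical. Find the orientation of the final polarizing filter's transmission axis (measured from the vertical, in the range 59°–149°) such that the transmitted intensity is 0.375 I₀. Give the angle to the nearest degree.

Unpolarized light through the first polarizer → I₁ = ½ I₀, now polarized at 59°.
Need I₂/I₀ = 0.375, so cos²(θ − 59°) = 0.375 / 0.5 = 0.75.
θ − 59° = arccos(√0.75) = 30.0°, giving θ ≈ 59 + 30.0 = 89.0°.

θ ≈ 89°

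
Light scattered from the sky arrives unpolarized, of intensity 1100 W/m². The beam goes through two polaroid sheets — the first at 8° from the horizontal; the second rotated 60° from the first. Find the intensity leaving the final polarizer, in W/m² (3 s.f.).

Unpolarized light through the first polarizer → I₁ = 1100 W/m²/2 = 550 W/m², polarized at 8°.
I₂ = I₁ · cos²(60°) = 550 · 0.25 = 137.5 W/m².

I ≈ 138 W/m²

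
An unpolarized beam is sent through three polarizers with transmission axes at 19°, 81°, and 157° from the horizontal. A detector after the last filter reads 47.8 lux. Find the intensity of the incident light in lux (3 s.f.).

I₀ ≈ 7410 lux

Unpolarized light through the first polarizer → I₁ = ½ I₀, now polarized at 19°.
I₂ = I₁ cos²(81° − 19°) = 0.5 I₀ · cos²(62°) = 0.1102 I₀.
I₃ = I₂ cos²(157° − 81°) = 0.1102 I₀ · cos²(76°) = 0.00645 I₀.
So 47.8 lux = 0.00645 I₀, giving I₀ = 47.8/0.00645 = 7411 lux.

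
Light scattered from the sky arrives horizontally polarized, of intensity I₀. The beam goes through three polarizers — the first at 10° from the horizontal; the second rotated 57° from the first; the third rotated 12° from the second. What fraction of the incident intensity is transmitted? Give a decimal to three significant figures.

≈ 0.275 I₀

I₁ = I₀ cos²(10° − 0°) = I₀ cos²(10°) = 0.9698 I₀.
I₂ = I₁ cos²(57°) = 0.9698 · 0.2966 I₀ = 0.2877 I₀.
I₃ = I₂ cos²(12°) = 0.2877 · 0.9568 I₀ = 0.2753 I₀.
Transmitted fraction = 0.2753.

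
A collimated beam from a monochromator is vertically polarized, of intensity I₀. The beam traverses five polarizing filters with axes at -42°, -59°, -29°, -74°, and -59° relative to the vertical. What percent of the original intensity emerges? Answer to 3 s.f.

I₁ = I₀ cos²(-42° − 0°) = I₀ cos²(42°) = 0.5523 I₀.
I₂ = I₁ cos²(-59° + 42°) = 0.5523 I₀ · cos²(17°) = 0.5051 I₀.
I₃ = I₂ cos²(-29° + 59°) = 0.5051 I₀ · cos²(30°) = 0.3788 I₀.
I₄ = I₃ cos²(-74° + 29°) = 0.3788 I₀ · cos²(45°) = 0.1894 I₀.
I₅ = I₄ cos²(-59° + 74°) = 0.1894 I₀ · cos²(15°) = 0.1767 I₀.
That is 17.67% of the incident intensity.

≈ 17.7%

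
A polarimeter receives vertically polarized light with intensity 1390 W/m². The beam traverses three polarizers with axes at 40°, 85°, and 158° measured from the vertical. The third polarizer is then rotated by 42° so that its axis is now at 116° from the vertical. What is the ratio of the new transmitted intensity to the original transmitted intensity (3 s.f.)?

Before rotation:
By Malus's law, I₁ = I₀ cos²(40° − 0°) = I₀ cos²(40°) = 0.5868 I₀.
I₂ = I₁ cos²(85° − 40°) = 0.5868 I₀ · cos²(45°) = 0.2934 I₀.
I₃ = I₂ cos²(158° − 85°) = 0.2934 I₀ · cos²(73°) = 0.02508 I₀.
After rotation:
I₁ = I₀ cos²(40° − 0°) = I₀ cos²(40°) = 0.5868 I₀.
I₂ = I₁ cos²(85° − 40°) = 0.5868 I₀ · cos²(45°) = 0.2934 I₀.
I₃ = I₂ cos²(116° − 85°) = 0.2934 I₀ · cos²(31°) = 0.2156 I₀.
Ratio = 0.2156 / 0.02508 = 8.595.

I_new/I_old ≈ 8.60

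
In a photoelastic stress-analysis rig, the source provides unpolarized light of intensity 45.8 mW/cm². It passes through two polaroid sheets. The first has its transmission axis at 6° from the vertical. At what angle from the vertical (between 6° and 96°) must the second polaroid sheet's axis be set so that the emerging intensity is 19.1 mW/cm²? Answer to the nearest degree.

Unpolarized light through the first polarizer → I₁ = ½ I₀, now polarized at 6°.
Target fraction: 19.1 / 45.8 mW/cm² = 0.417 of I₀.
Need I₂/I₀ = 0.417, so cos²(θ − 6°) = 0.417 / 0.5 = 0.8341.
θ − 6° = arccos(√0.8341) = 24.0°, giving θ ≈ 6 + 24.0 = 30.0°.

θ ≈ 30°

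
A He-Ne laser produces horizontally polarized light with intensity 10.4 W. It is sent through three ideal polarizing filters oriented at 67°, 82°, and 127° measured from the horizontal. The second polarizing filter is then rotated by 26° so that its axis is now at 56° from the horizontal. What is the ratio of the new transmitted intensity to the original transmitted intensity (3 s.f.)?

I_new/I_old ≈ 0.219

Before rotation:
By Malus's law, I₁ = I₀ cos²(67° − 0°) = I₀ cos²(67°) = 0.1527 I₀.
I₂ = I₁ cos²(82° − 67°) = 0.1527 I₀ · cos²(15°) = 0.1424 I₀.
I₃ = I₂ cos²(127° − 82°) = 0.1424 I₀ · cos²(45°) = 0.07122 I₀.
After rotation:
I₁ = I₀ cos²(67° − 0°) = I₀ cos²(67°) = 0.1527 I₀.
I₂ = I₁ cos²(56° − 67°) = 0.1527 I₀ · cos²(11°) = 0.1471 I₀.
I₃ = I₂ cos²(127° − 56°) = 0.1471 I₀ · cos²(71°) = 0.01559 I₀.
Ratio = 0.01559 / 0.07122 = 0.2189.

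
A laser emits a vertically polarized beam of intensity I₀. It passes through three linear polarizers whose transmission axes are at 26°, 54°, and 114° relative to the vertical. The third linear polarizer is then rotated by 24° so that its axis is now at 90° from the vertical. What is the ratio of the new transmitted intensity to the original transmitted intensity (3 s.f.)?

I_new/I_old ≈ 2.62

Before rotation:
I₁ = I₀ cos²(26° − 0°) = I₀ cos²(26°) = 0.8078 I₀.
I₂ = I₁ cos²(54° − 26°) = 0.8078 I₀ · cos²(28°) = 0.6298 I₀.
I₃ = I₂ cos²(114° − 54°) = 0.6298 I₀ · cos²(60°) = 0.1574 I₀.
After rotation:
I₁ = I₀ cos²(26° − 0°) = I₀ cos²(26°) = 0.8078 I₀.
I₂ = I₁ cos²(54° − 26°) = 0.8078 I₀ · cos²(28°) = 0.6298 I₀.
I₃ = I₂ cos²(90° − 54°) = 0.6298 I₀ · cos²(36°) = 0.4122 I₀.
Ratio = 0.4122 / 0.1574 = 2.618.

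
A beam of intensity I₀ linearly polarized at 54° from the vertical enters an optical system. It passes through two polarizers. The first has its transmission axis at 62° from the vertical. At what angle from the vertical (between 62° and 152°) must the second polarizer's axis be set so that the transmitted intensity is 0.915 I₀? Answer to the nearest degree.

θ ≈ 77°

I₁ = I₀ cos²(62° − 54°) = I₀ cos²(8°) = 0.9806 I₀.
Need I₂/I₀ = 0.915, so cos²(θ − 62°) = 0.915 / 0.9806 = 0.9331.
θ − 62° = arccos(√0.9331) = 15.0°, giving θ ≈ 62 + 15.0 = 77.0°.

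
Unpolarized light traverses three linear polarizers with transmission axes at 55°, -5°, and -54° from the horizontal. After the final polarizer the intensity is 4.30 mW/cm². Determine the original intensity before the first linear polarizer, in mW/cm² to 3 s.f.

Unpolarized light through the first polarizer → I₁ = ½ I₀, now polarized at 55°.
I₂ = I₁ cos²(-5° − 55°) = 0.5 I₀ · cos²(60°) = 0.125 I₀.
I₃ = I₂ cos²(-54° + 5°) = 0.125 I₀ · cos²(49°) = 0.0538 I₀.
So 4.30 mW/cm² = 0.0538 I₀, giving I₀ = 4.30/0.0538 = 79.92 mW/cm².

I₀ ≈ 79.9 mW/cm²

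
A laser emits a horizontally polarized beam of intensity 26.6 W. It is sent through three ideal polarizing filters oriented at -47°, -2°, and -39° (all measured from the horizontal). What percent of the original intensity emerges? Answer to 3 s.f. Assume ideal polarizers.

≈ 14.8%

I₁ = 26.6 W · cos²(47°) = 12.37 W.
I₂ = I₁ · cos²(45°) = 12.37 · 0.5 = 6.186 W.
I₃ = I₂ · cos²(37°) = 6.186 · 0.6378 = 3.946 W.
That is 14.83% of the incident intensity.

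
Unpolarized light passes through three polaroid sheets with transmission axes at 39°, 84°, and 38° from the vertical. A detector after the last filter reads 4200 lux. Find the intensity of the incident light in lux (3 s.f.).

I₀ ≈ 3.48e4 lux

Unpolarized light through the first polarizer → I₁ = ½ I₀, now polarized at 39°.
I₂ = I₁ cos²(84° − 39°) = 0.5 I₀ · cos²(45°) = 0.25 I₀.
I₃ = I₂ cos²(38° − 84°) = 0.25 I₀ · cos²(46°) = 0.1206 I₀.
So 4200 lux = 0.1206 I₀, giving I₀ = 4200/0.1206 = 3.482e+04 lux.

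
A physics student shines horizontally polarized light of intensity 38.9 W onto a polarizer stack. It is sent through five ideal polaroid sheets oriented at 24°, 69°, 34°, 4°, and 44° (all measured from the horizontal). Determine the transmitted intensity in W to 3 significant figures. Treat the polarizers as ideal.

I ≈ 4.79 W

By Malus's law, I₁ = 38.9 W · cos²(24°) = 32.46 W.
I₂ = I₁ · cos²(45°) = 32.46 · 0.5 = 16.23 W.
I₃ = I₂ · cos²(35°) = 16.23 · 0.671 = 10.89 W.
I₄ = I₃ · cos²(30°) = 10.89 · 0.75 = 8.169 W.
I₅ = I₄ · cos²(40°) = 8.169 · 0.5868 = 4.794 W.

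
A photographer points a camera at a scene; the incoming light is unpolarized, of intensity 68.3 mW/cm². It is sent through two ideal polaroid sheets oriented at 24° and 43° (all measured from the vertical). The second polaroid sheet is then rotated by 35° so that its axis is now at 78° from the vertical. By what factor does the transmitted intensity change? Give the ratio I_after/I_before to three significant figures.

I_new/I_old ≈ 0.386

Before rotation:
Unpolarized light through the first polarizer → I₁ = ½ I₀, now polarized at 24°.
I₂ = I₁ cos²(43° − 24°) = 0.5 I₀ · cos²(19°) = 0.447 I₀.
After rotation:
Unpolarized light through the first polarizer → I₁ = ½ I₀, now polarized at 24°.
I₂ = I₁ cos²(78° − 24°) = 0.5 I₀ · cos²(54°) = 0.1727 I₀.
Ratio = 0.1727 / 0.447 = 0.3865.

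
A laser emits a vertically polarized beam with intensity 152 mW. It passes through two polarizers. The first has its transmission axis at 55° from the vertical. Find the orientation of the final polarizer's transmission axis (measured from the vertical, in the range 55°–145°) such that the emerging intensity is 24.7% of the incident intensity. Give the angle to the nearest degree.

I₁ = I₀ cos²(55° − 0°) = I₀ cos²(55°) = 0.329 I₀.
Need I₂/I₀ = 0.247, so cos²(θ − 55°) = 0.247 / 0.329 = 0.7508.
θ − 55° = arccos(√0.7508) = 29.9°, giving θ ≈ 55 + 29.9 = 84.9°.

θ ≈ 85°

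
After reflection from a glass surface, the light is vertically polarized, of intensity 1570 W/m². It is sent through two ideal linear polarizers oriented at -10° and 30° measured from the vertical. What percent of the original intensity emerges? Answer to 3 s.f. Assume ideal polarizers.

≈ 56.9%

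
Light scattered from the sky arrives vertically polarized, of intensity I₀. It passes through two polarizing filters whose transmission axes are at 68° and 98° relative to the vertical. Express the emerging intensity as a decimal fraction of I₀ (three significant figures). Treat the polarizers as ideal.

≈ 0.105 I₀

By Malus's law, I₁ = I₀ cos²(68° − 0°) = I₀ cos²(68°) = 0.1403 I₀.
I₂ = I₁ cos²(98° − 68°) = 0.1403 I₀ · cos²(30°) = 0.1052 I₀.
Transmitted fraction = 0.1052.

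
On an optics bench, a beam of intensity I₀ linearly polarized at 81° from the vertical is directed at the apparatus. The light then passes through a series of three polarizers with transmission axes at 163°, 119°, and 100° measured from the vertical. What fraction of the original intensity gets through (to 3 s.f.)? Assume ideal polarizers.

≈ 0.00896 I₀

By Malus's law, I₁ = I₀ cos²(163° − 81°) = I₀ cos²(82°) = 0.01937 I₀.
I₂ = I₁ cos²(119° − 163°) = 0.01937 I₀ · cos²(44°) = 0.01002 I₀.
I₃ = I₂ cos²(100° − 119°) = 0.01002 I₀ · cos²(19°) = 0.00896 I₀.
Transmitted fraction = 0.00896.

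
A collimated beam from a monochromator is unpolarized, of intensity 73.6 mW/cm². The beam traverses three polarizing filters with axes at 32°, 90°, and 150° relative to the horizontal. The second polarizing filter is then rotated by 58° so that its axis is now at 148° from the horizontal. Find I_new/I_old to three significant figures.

I_new/I_old ≈ 2.73

Before rotation:
Unpolarized light through the first polarizer → I₁ = ½ I₀, now polarized at 32°.
I₂ = I₁ cos²(90° − 32°) = 0.5 I₀ · cos²(58°) = 0.1404 I₀.
I₃ = I₂ cos²(150° − 90°) = 0.1404 I₀ · cos²(60°) = 0.0351 I₀.
After rotation:
Unpolarized light through the first polarizer → I₁ = ½ I₀, now polarized at 32°.
Angle between axes 1 and 2: 64°. I₂ = 0.5 I₀ · cos²(64°) = 0.09608 I₀.
I₃ = I₂ cos²(150° − 148°) = 0.09608 I₀ · cos²(2°) = 0.09597 I₀.
Ratio = 0.09597 / 0.0351 = 2.734.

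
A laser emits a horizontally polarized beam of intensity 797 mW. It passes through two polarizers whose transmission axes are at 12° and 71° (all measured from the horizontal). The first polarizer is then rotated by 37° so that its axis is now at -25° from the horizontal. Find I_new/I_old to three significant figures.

Before rotation:
I₁ = I₀ cos²(12° − 0°) = I₀ cos²(12°) = 0.9568 I₀.
I₂ = I₁ cos²(71° − 12°) = 0.9568 I₀ · cos²(59°) = 0.2538 I₀.
After rotation:
I₁ = I₀ cos²(-25° − 0°) = I₀ cos²(25°) = 0.8214 I₀.
Angle between axes 1 and 2: 84°. I₂ = 0.8214 I₀ · cos²(84°) = 0.008975 I₀.
Ratio = 0.008975 / 0.2538 = 0.03536.

I_new/I_old ≈ 0.0354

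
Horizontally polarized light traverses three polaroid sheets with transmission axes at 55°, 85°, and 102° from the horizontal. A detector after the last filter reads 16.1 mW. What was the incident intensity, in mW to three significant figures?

I₁ = I₀ cos²(55° − 0°) = I₀ cos²(55°) = 0.329 I₀.
I₂ = I₁ cos²(85° − 55°) = 0.329 I₀ · cos²(30°) = 0.2467 I₀.
I₃ = I₂ cos²(102° − 85°) = 0.2467 I₀ · cos²(17°) = 0.2257 I₀.
So 16.1 mW = 0.2257 I₀, giving I₀ = 16.1/0.2257 = 71.35 mW.

I₀ ≈ 71.3 mW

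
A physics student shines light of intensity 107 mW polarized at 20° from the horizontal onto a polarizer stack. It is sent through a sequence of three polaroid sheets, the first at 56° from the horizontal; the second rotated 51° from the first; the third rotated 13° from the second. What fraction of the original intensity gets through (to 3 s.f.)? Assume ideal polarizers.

By Malus's law, I₁ = 107 mW · cos²(36°) = 70.03 mW.
I₂ = I₁ · cos²(51°) = 70.03 · 0.396 = 27.74 mW.
I₃ = I₂ · cos²(13°) = 27.74 · 0.9494 = 26.33 mW.
Transmitted fraction = 0.2461.

I/I₀ ≈ 0.246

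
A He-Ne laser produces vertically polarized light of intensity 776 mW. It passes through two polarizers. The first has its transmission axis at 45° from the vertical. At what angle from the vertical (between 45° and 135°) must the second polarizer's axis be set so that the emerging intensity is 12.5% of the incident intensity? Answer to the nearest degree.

By Malus's law, I₁ = I₀ cos²(45° − 0°) = I₀ cos²(45°) = 0.5 I₀.
Need I₂/I₀ = 0.125, so cos²(θ − 45°) = 0.125 / 0.5 = 0.25.
θ − 45° = arccos(√0.25) = 60.0°, giving θ ≈ 45 + 60.0 = 105.0°.

θ ≈ 105°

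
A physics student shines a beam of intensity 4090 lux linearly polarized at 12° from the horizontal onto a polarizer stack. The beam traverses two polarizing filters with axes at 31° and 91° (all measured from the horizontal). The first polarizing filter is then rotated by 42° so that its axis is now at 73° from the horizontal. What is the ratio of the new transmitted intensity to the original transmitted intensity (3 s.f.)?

I_new/I_old ≈ 0.951

Before rotation:
By Malus's law, I₁ = I₀ cos²(31° − 12°) = I₀ cos²(19°) = 0.894 I₀.
I₂ = I₁ cos²(91° − 31°) = 0.894 I₀ · cos²(60°) = 0.2235 I₀.
After rotation:
I₁ = I₀ cos²(73° − 12°) = I₀ cos²(61°) = 0.235 I₀.
I₂ = I₁ cos²(91° − 73°) = 0.235 I₀ · cos²(18°) = 0.2126 I₀.
Ratio = 0.2126 / 0.2235 = 0.9512.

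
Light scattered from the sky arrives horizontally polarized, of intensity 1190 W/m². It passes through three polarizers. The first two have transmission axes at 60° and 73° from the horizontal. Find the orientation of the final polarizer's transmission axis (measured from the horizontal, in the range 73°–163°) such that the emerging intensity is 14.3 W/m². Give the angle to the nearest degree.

By Malus's law, I₁ = I₀ cos²(60° − 0°) = I₀ cos²(60°) = 0.25 I₀.
I₂ = I₁ cos²(73° − 60°) = 0.25 I₀ · cos²(13°) = 0.2373 I₀.
Target fraction: 14.3 / 1190 W/m² = 0.01202 of I₀.
Need I₃/I₀ = 0.01202, so cos²(θ − 73°) = 0.01202 / 0.2373 = 0.05063.
θ − 73° = arccos(√0.05063) = 77.0°, giving θ ≈ 73 + 77.0 = 150.0°.

θ ≈ 150°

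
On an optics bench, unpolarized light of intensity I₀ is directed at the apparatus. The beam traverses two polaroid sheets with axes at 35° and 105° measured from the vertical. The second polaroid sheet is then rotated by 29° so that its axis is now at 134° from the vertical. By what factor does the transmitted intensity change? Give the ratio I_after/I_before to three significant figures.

Before rotation:
Unpolarized light through the first polarizer → I₁ = ½ I₀, now polarized at 35°.
I₂ = I₁ cos²(105° − 35°) = 0.5 I₀ · cos²(70°) = 0.05849 I₀.
After rotation:
Unpolarized light through the first polarizer → I₁ = ½ I₀, now polarized at 35°.
Angle between axes 1 and 2: 81°. I₂ = 0.5 I₀ · cos²(81°) = 0.01224 I₀.
Ratio = 0.01224 / 0.05849 = 0.2092.

I_new/I_old ≈ 0.209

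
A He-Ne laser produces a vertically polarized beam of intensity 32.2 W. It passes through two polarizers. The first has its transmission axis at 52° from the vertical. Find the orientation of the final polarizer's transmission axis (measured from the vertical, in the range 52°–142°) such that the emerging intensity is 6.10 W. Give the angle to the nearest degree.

θ ≈ 97°

By Malus's law, I₁ = I₀ cos²(52° − 0°) = I₀ cos²(52°) = 0.379 I₀.
Target fraction: 6.10 / 32.2 W = 0.1894 of I₀.
Need I₂/I₀ = 0.1894, so cos²(θ − 52°) = 0.1894 / 0.379 = 0.4998.
θ − 52° = arccos(√0.4998) = 45.0°, giving θ ≈ 52 + 45.0 = 97.0°.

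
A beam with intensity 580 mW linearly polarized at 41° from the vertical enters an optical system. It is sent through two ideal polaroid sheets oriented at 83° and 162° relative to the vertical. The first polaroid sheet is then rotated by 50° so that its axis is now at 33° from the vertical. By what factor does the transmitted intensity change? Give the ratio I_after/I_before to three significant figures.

Before rotation:
I₁ = I₀ cos²(83° − 41°) = I₀ cos²(42°) = 0.5523 I₀.
I₂ = I₁ cos²(162° − 83°) = 0.5523 I₀ · cos²(79°) = 0.02011 I₀.
After rotation:
I₁ = I₀ cos²(33° − 41°) = I₀ cos²(8°) = 0.9806 I₀.
Angle between axes 1 and 2: 51°. I₂ = 0.9806 I₀ · cos²(51°) = 0.3884 I₀.
Ratio = 0.3884 / 0.02011 = 19.32.

I_new/I_old ≈ 19.3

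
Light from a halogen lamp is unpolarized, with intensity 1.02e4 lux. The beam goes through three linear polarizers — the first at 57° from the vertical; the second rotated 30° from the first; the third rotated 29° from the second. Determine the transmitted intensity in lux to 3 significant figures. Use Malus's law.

Unpolarized light through the first polarizer → I₁ = 1.02e4 lux/2 = 5100 lux, polarized at 57°.
I₂ = I₁ · cos²(30°) = 5100 · 0.75 = 3825 lux.
I₃ = I₂ · cos²(29°) = 3825 · 0.765 = 2926 lux.

I ≈ 2930 lux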